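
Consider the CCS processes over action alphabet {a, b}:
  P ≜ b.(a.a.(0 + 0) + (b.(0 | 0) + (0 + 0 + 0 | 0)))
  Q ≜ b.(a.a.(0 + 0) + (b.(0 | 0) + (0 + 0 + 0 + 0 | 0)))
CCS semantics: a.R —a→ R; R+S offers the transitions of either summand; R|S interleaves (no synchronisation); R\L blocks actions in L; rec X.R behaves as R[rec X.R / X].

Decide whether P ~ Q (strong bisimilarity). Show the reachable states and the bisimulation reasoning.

YES

Reachable graph of P (5 states):
  m0 = b.(a.a.(0 + 0) + (b.(0 | 0) + (0 + 0 + 0 | 0))) ⊢ -b-> m1
  m1 = a.a.(0 + 0) + (b.(0 | 0) + (0 + 0 + 0 | 0)) ⊢ -a-> m2, -b-> m3
  m2 = a.(0 + 0) ⊢ -a-> m4
  m3 = 0 | 0 ⊢ deadlocked
  m4 = 0 + 0 ⊢ deadlocked
Reachable graph of Q (5 states):
  n0 = b.(a.a.(0 + 0) + (b.(0 | 0) + (0 + 0 + 0 + 0 | 0))) ⊢ -b-> n1
  n1 = a.a.(0 + 0) + (b.(0 | 0) + (0 + 0 + 0 + 0 | 0)) ⊢ -a-> n2, -b-> n3
  n2 = a.(0 + 0) ⊢ -a-> n4
  n3 = 0 | 0 ⊢ deadlocked
  n4 = 0 + 0 ⊢ deadlocked
Partition-refinement fixed point:
  B0 = {m0, n0}
  B1 = {m1, n1}
  B2 = {m2, n2}
  B3 = {m3, m4, n3, n4}
m0 ∈ B0, n0 ∈ B0 → same block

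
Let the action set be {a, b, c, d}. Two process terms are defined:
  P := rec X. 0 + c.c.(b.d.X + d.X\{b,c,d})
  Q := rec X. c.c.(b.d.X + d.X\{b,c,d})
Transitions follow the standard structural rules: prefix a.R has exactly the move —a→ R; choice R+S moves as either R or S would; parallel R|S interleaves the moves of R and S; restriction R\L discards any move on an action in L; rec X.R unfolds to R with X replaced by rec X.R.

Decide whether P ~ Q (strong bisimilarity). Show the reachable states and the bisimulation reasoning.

P ~ Q

P's transition system — 5 states:
  p0 = rec X. 0 + c.c.(b.d.X + d.X\{b,c,d}) has moves =c=> p1
  p1 = c.(b.d.(rec X. 0 + c.c.(b.d.X + d.X\{b,c,d})) + d.(rec X. 0 + c.c.(b.d.X + d.X\{b,c,d}))\{b,c,d}) has moves =c=> p2
  p2 = b.d.(rec X. 0 + c.c.(b.d.X + d.X\{b,c,d})) + d.(rec X. 0 + c.c.(b.d.X + d.X\{b,c,d}))\{b,c,d} has moves =b=> p3, =d=> p4
  p3 = d.(rec X. 0 + c.c.(b.d.X + d.X\{b,c,d})) has moves =d=> p0
  p4 = (rec X. 0 + c.c.(b.d.X + d.X\{b,c,d}))\{b,c,d} has moves (no moves)
Q's transition system — 5 states:
  q0 = rec X. c.c.(b.d.X + d.X\{b,c,d}) has moves =c=> q1
  q1 = c.(b.d.(rec X. c.c.(b.d.X + d.X\{b,c,d})) + d.(rec X. c.c.(b.d.X + d.X\{b,c,d}))\{b,c,d}) has moves =c=> q2
  q2 = b.d.(rec X. c.c.(b.d.X + d.X\{b,c,d})) + d.(rec X. c.c.(b.d.X + d.X\{b,c,d}))\{b,c,d} has moves =b=> q3, =d=> q4
  q3 = d.(rec X. c.c.(b.d.X + d.X\{b,c,d})) has moves =d=> q0
  q4 = (rec X. c.c.(b.d.X + d.X\{b,c,d}))\{b,c,d} has moves (no moves)
Coarsest stable partition (strong bisimilarity classes):
  B0 = {p0, q0}
  B1 = {p1, q1}
  B2 = {p2, q2}
  B3 = {p4, q4}
  B4 = {p3, q3}
p0 ∈ B0, q0 ∈ B0 → same block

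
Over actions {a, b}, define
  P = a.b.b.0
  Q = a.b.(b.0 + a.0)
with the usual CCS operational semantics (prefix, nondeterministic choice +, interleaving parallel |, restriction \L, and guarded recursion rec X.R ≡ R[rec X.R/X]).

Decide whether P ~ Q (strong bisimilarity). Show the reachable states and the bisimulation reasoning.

LTS(P): 4 reachable states
  m0 = a.b.b.0 ⊢ --a--▸ m1
  m1 = b.b.0 ⊢ --b--▸ m2
  m2 = b.0 ⊢ --b--▸ m3
  m3 = 0 ⊢ ·
LTS(Q): 4 reachable states
  n0 = a.b.(b.0 + a.0) ⊢ --a--▸ n1
  n1 = b.(b.0 + a.0) ⊢ --b--▸ n2
  n2 = b.0 + a.0 ⊢ --a--▸ n3, --b--▸ n3
  n3 = 0 ⊢ ·
Bisimilarity quotient blocks:
  B0 = {m0}
  B1 = {m1}
  B2 = {m2}
  B3 = {m3, n3}
  B4 = {n0}
  B5 = {n1}
  B6 = {n2}
m0 ∈ B0, n0 ∈ B4 → different blocks

P ≁ Q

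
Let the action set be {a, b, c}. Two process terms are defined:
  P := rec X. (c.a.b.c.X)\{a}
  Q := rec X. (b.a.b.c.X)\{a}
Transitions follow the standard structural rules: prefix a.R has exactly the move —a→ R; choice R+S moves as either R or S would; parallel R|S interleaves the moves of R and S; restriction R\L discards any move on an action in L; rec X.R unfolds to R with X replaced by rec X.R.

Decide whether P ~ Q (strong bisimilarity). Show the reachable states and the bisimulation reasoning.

not bisimilar

LTS(P): 2 reachable states
  p0 = rec X. (c.a.b.c.X)\{a} | ··c··> p1
  p1 = (a.b.c.(rec X. (c.a.b.c.X)\{a}))\{a} | (no moves)
LTS(Q): 2 reachable states
  q0 = rec X. (b.a.b.c.X)\{a} | ··b··> q1
  q1 = (a.b.c.(rec X. (b.a.b.c.X)\{a}))\{a} | (no moves)
Partition-refinement fixed point:
  B0 = {p0}
  B1 = {p1, q1}
  B2 = {q0}
p0 ∈ B0, q0 ∈ B2 → different blocks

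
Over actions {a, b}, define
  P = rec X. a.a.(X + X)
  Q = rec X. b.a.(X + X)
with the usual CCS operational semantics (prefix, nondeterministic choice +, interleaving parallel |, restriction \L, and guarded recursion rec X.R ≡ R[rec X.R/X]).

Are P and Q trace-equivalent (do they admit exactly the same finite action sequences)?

NO — witness ⟨a⟩

LTS(P): 3 reachable states
  s0 = rec X. a.a.(X + X) has moves -a-> s1
  s1 = a.((rec X. a.a.(X + X)) + (rec X. a.a.(X + X))) has moves -a-> s2
  s2 = (rec X. a.a.(X + X)) + (rec X. a.a.(X + X)) has moves -a-> s1
LTS(Q): 3 reachable states
  t0 = rec X. b.a.(X + X) has moves -b-> t1
  t1 = a.((rec X. b.a.(X + X)) + (rec X. b.a.(X + X))) has moves -a-> t2
  t2 = (rec X. b.a.(X + X)) + (rec X. b.a.(X + X)) has moves -b-> t1
Trace ⟨a⟩ through P, begin at {s0}:
  step 1 (a): {s1}
  P completes σ.
Trace ⟨a⟩ through Q, begin at {t0}:
  step 1 (a): ∅  — Q cannot continue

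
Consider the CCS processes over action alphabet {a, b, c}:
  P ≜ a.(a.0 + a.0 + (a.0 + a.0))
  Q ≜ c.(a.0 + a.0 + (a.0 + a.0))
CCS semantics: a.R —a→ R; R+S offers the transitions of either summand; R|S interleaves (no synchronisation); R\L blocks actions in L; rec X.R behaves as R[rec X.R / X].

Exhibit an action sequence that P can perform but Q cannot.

a

P's transition system — 3 states:
  s0 = a.(a.0 + a.0 + (a.0 + a.0)) :: —a→ s1
  s1 = a.0 + a.0 + (a.0 + a.0) :: —a→ s2
  s2 = 0 :: (no moves)
Q's transition system — 3 states:
  t0 = c.(a.0 + a.0 + (a.0 + a.0)) :: —c→ t1
  t1 = a.0 + a.0 + (a.0 + a.0) :: —a→ t2
  t2 = 0 :: (no moves)
Executing a from P (initial set {s0}):
  after a @ step 1: {s1}
  P completes σ.
Executing a from Q (initial set {t0}):
  after a @ step 1: ∅ (Q stuck)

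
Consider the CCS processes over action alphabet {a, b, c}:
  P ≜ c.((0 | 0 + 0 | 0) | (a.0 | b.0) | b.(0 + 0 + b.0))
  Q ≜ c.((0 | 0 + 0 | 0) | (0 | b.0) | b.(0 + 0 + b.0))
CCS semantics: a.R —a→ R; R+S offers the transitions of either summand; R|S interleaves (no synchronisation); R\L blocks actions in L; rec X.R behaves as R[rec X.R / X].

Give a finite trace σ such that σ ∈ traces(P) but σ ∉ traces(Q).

Reachable graph of P (13 states):
  u0 = c.((0 | 0 + 0 | 0) | (a.0 | b.0) | b.(0 + 0 + b.0)) has moves ··c··> u1
  u1 = (0 | 0 + 0 | 0) | (a.0 | b.0) | b.(0 + 0 + b.0) has moves ··a··> u2, ··b··> u3, ··b··> u4
  u2 = (0 | 0 + 0 | 0) | (0 | b.0) | b.(0 + 0 + b.0) has moves ··b··> u5, ··b··> u6
  u3 = (0 | 0 + 0 | 0) | (a.0 | 0) | b.(0 + 0 + b.0) has moves ··a··> u5, ··b··> u7
  u4 = (0 | 0 + 0 | 0) | (a.0 | b.0) | (0 + 0 + b.0) has moves ··a··> u6, ··b··> u7, ··b··> u8
  u5 = (0 | 0 + 0 | 0) | (0 | 0) | b.(0 + 0 + b.0) has moves ··b··> u9
  u6 = (0 | 0 + 0 | 0) | (0 | b.0) | (0 + 0 + b.0) has moves ··b··> u10, ··b··> u9
  u7 = (0 | 0 + 0 | 0) | (a.0 | 0) | (0 + 0 + b.0) has moves ··a··> u9, ··b··> u11
  u8 = (0 | 0 + 0 | 0) | (a.0 | b.0) | 0 has moves ··a··> u10, ··b··> u11
  u9 = (0 | 0 + 0 | 0) | (0 | 0) | (0 + 0 + b.0) has moves ··b··> u12
  u10 = (0 | 0 + 0 | 0) | (0 | b.0) | 0 has moves ··b··> u12
  u11 = (0 | 0 + 0 | 0) | (a.0 | 0) | 0 has moves ··a··> u12
  u12 = (0 | 0 + 0 | 0) | (0 | 0) | 0 has moves stopped
Reachable graph of Q (7 states):
  v0 = c.((0 | 0 + 0 | 0) | (0 | b.0) | b.(0 + 0 + b.0)) has moves ··c··> v1
  v1 = (0 | 0 + 0 | 0) | (0 | b.0) | b.(0 + 0 + b.0) has moves ··b··> v2, ··b··> v3
  v2 = (0 | 0 + 0 | 0) | (0 | 0) | b.(0 + 0 + b.0) has moves ··b··> v4
  v3 = (0 | 0 + 0 | 0) | (0 | b.0) | (0 + 0 + b.0) has moves ··b··> v4, ··b··> v5
  v4 = (0 | 0 + 0 | 0) | (0 | 0) | (0 + 0 + b.0) has moves ··b··> v6
  v5 = (0 | 0 + 0 | 0) | (0 | b.0) | 0 has moves ··b··> v6
  v6 = (0 | 0 + 0 | 0) | (0 | 0) | 0 has moves stopped
Trace ⟨ca⟩ through P, begin at {u0}:
  [1] c ⇒ {u1}
  [2] a ⇒ {u2}
  ✓ P
Trace ⟨ca⟩ through Q, begin at {v0}:
  [1] c ⇒ {v1}
  [2] a ⇒ no successor for Q

ca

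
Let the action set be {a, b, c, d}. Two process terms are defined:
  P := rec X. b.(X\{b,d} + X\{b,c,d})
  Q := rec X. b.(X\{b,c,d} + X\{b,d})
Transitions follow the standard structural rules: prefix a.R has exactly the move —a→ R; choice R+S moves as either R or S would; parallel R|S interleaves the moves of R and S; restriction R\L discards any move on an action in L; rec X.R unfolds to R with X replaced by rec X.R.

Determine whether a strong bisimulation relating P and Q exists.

YES

Reachable graph of P (2 states):
  s0 = rec X. b.(X\{b,d} + X\{b,c,d}) → —b→ s1
  s1 = (rec X. b.(X\{b,d} + X\{b,c,d}))\{b,d} + (rec X. b.(X\{b,d} + X\{b,c,d}))\{b,c,d} → ∅
Reachable graph of Q (2 states):
  t0 = rec X. b.(X\{b,c,d} + X\{b,d}) → —b→ t1
  t1 = (rec X. b.(X\{b,c,d} + X\{b,d}))\{b,c,d} + (rec X. b.(X\{b,c,d} + X\{b,d}))\{b,d} → ∅
Partition-refinement fixed point:
  B0 = {s0, t0}
  B1 = {s1, t1}
s0 ∈ B0, t0 ∈ B0 → same block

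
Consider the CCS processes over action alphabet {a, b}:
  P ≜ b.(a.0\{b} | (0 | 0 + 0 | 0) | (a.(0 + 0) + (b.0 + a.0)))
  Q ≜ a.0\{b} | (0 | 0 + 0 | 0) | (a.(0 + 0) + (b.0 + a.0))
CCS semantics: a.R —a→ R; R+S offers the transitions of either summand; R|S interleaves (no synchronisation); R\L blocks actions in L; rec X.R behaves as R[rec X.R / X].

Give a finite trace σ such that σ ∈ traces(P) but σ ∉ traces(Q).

bb

P's transition system — 7 states:
  s0 = b.(a.0\{b} | (0 | 0 + 0 | 0) | (a.(0 + 0) + (b.0 + a.0))) → =b=> s1
  s1 = a.0\{b} | (0 | 0 + 0 | 0) | (a.(0 + 0) + (b.0 + a.0)) → =a=> s2, =a=> s3, =a=> s4, =b=> s4
  s2 = 0\{b} | (0 | 0 + 0 | 0) | (a.(0 + 0) + (b.0 + a.0)) → =a=> s5, =a=> s6, =b=> s6
  s3 = a.0\{b} | (0 | 0 + 0 | 0) | (0 + 0) → =a=> s5
  s4 = a.0\{b} | (0 | 0 + 0 | 0) | 0 → =a=> s6
  s5 = 0\{b} | (0 | 0 + 0 | 0) | (0 + 0) → ∅
  s6 = 0\{b} | (0 | 0 + 0 | 0) | 0 → ∅
Q's transition system — 6 states:
  t0 = a.0\{b} | (0 | 0 + 0 | 0) | (a.(0 + 0) + (b.0 + a.0)) → =a=> t1, =a=> t2, =a=> t3, =b=> t3
  t1 = 0\{b} | (0 | 0 + 0 | 0) | (a.(0 + 0) + (b.0 + a.0)) → =a=> t4, =a=> t5, =b=> t5
  t2 = a.0\{b} | (0 | 0 + 0 | 0) | (0 + 0) → =a=> t4
  t3 = a.0\{b} | (0 | 0 + 0 | 0) | 0 → =a=> t5
  t4 = 0\{b} | (0 | 0 + 0 | 0) | (0 + 0) → ∅
  t5 = 0\{b} | (0 | 0 + 0 | 0) | 0 → ∅
Run σ = ⟨bb⟩ on P: start {s0}
  step 1 (b): {s1}
  step 2 (b): {s4}
  ✓ P
Run σ = ⟨bb⟩ on Q: start {t0}
  step 1 (b): {t3}
  step 2 (b): ∅ (Q stuck)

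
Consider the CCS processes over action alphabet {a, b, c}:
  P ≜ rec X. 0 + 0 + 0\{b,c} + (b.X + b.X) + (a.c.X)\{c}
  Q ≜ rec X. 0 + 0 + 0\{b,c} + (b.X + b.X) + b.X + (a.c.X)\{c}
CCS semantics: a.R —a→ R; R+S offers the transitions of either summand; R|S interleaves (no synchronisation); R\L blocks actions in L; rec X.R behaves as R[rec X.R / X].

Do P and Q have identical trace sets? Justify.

traces(P) = traces(Q)

LTS(P): 2 reachable states
  p0 = rec X. 0 + 0 + 0\{b,c} + (b.X + b.X) + (a.c.X)\{c} :: --a--▸ p1, --b--▸ p0
  p1 = (c.(rec X. 0 + 0 + 0\{b,c} + (b.X + b.X) + (a.c.X)\{c}))\{c} :: stopped
LTS(Q): 2 reachable states
  q0 = rec X. 0 + 0 + 0\{b,c} + (b.X + b.X) + b.X + (a.c.X)\{c} :: --a--▸ q1, --b--▸ q0
  q1 = (c.(rec X. 0 + 0 + 0\{b,c} + (b.X + b.X) + b.X + (a.c.X)\{c}))\{c} :: stopped
Bisimilarity quotient blocks:
  B0 = {p0, q0}
  B1 = {p1, q1}
p0 ∈ B0, q0 ∈ B0 → same block
Bisimilar ⇒ trace-equivalent.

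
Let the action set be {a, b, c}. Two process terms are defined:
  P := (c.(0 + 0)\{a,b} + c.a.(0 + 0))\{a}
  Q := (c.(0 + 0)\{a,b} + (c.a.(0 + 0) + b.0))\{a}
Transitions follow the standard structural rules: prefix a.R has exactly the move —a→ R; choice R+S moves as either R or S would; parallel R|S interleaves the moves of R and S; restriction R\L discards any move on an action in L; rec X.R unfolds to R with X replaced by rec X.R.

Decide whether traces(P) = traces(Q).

LTS(P): 3 reachable states
  s0 = (c.(0 + 0)\{a,b} + c.a.(0 + 0))\{a} has moves --c--▸ s1, --c--▸ s2
  s1 = (0 + 0)\{a,b}\{a} has moves (no moves)
  s2 = (a.(0 + 0))\{a} has moves (no moves)
LTS(Q): 4 reachable states
  t0 = (c.(0 + 0)\{a,b} + (c.a.(0 + 0) + b.0))\{a} has moves --b--▸ t1, --c--▸ t2, --c--▸ t3
  t1 = 0\{a} has moves (no moves)
  t2 = (0 + 0)\{a,b}\{a} has moves (no moves)
  t3 = (a.(0 + 0))\{a} has moves (no moves)
Run σ = ⟨b⟩ on Q: start {t0}
  step 1 (b): {t1}
  ✓ Q
Run σ = ⟨b⟩ on P: start {s0}
  step 1 (b): ∅  — P cannot continue

traces(P) ≠ traces(Q) — witness ⟨b⟩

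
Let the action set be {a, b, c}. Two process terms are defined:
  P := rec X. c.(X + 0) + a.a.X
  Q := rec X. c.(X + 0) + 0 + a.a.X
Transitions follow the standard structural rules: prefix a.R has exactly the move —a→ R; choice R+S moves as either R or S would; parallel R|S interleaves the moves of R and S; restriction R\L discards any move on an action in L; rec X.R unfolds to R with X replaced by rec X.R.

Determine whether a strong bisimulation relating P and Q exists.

Reachable graph of P (3 states):
  s0 = rec X. c.(X + 0) + a.a.X → -a-> s1, -c-> s2
  s1 = a.(rec X. c.(X + 0) + a.a.X) → -a-> s0
  s2 = (rec X. c.(X + 0) + a.a.X) + 0 → -a-> s1, -c-> s2
Reachable graph of Q (3 states):
  t0 = rec X. c.(X + 0) + 0 + a.a.X → -a-> t1, -c-> t2
  t1 = a.(rec X. c.(X + 0) + 0 + a.a.X) → -a-> t0
  t2 = (rec X. c.(X + 0) + 0 + a.a.X) + 0 → -a-> t1, -c-> t2
Partition-refinement fixed point:
  B0 = {s0, s2, t0, t2}
  B1 = {s1, t1}
s0 ∈ B0, t0 ∈ B0 → same block

YES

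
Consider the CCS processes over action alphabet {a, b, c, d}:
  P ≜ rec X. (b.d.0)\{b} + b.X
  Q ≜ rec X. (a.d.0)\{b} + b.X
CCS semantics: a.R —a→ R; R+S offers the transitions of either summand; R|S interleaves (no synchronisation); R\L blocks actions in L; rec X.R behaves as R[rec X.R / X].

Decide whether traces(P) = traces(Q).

NO — witness ⟨a⟩

P's transition system — 1 states:
  s0 = rec X. (b.d.0)\{b} + b.X :: -b-> s0
Q's transition system — 3 states:
  t0 = rec X. (a.d.0)\{b} + b.X :: -a-> t1, -b-> t0
  t1 = (d.0)\{b} :: -d-> t2
  t2 = 0\{b} :: deadlocked
Executing a from Q (initial set {t0}):
  step 1 (a): {t1}
  — Q admits the full trace.
Executing a from P (initial set {s0}):
  step 1 (a): ∅ (P stuck)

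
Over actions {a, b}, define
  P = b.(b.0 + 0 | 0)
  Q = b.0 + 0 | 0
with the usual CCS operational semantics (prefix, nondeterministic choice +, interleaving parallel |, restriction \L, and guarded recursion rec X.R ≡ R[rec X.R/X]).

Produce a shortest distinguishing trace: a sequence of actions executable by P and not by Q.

bb

Reachable graph of P (3 states):
  s0 = b.(b.0 + 0 | 0) | ··b··> s1
  s1 = b.0 + 0 | 0 | ··b··> s2
  s2 = 0 | ·
Reachable graph of Q (2 states):
  t0 = b.0 + 0 | 0 | ··b··> t1
  t1 = 0 | ·
Run σ = ⟨bb⟩ on P: start {s0}
  [1] b ⇒ {s1}
  [2] b ⇒ {s2}
  P completes σ.
Run σ = ⟨bb⟩ on Q: start {t0}
  [1] b ⇒ {t1}
  [2] b ⇒ ∅ (Q stuck)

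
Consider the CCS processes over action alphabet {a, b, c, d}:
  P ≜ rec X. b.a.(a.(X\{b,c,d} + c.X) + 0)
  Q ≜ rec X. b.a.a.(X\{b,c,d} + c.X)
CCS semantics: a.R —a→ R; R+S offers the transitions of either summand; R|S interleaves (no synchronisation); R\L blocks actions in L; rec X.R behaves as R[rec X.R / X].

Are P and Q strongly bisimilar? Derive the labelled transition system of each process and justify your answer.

Reachable graph of P (4 states):
  m0 = rec X. b.a.(a.(X\{b,c,d} + c.X) + 0) :: -b-> m1
  m1 = a.(a.((rec X. b.a.(a.(X\{b,c,d} + c.X) + 0))\{b,c,d} + c.(rec X. b.a.(a.(X\{b,c,d} + c.X) + 0))) + 0) :: -a-> m2
  m2 = a.((rec X. b.a.(a.(X\{b,c,d} + c.X) + 0))\{b,c,d} + c.(rec X. b.a.(a.(X\{b,c,d} + c.X) + 0))) + 0 :: -a-> m3
  m3 = (rec X. b.a.(a.(X\{b,c,d} + c.X) + 0))\{b,c,d} + c.(rec X. b.a.(a.(X\{b,c,d} + c.X) + 0)) :: -c-> m0
Reachable graph of Q (4 states):
  n0 = rec X. b.a.a.(X\{b,c,d} + c.X) :: -b-> n1
  n1 = a.a.((rec X. b.a.a.(X\{b,c,d} + c.X))\{b,c,d} + c.(rec X. b.a.a.(X\{b,c,d} + c.X))) :: -a-> n2
  n2 = a.((rec X. b.a.a.(X\{b,c,d} + c.X))\{b,c,d} + c.(rec X. b.a.a.(X\{b,c,d} + c.X))) :: -a-> n3
  n3 = (rec X. b.a.a.(X\{b,c,d} + c.X))\{b,c,d} + c.(rec X. b.a.a.(X\{b,c,d} + c.X)) :: -c-> n0
Coarsest stable partition (strong bisimilarity classes):
  B0 = {m0, n0}
  B1 = {m1, n1}
  B2 = {m2, n2}
  B3 = {m3, n3}
m0 ∈ B0, n0 ∈ B0 → same block

bisimilar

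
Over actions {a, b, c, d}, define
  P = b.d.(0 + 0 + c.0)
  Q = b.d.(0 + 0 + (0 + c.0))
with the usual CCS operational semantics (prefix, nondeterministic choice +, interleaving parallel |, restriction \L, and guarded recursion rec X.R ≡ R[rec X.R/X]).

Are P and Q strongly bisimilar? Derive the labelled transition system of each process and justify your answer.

LTS(P): 4 reachable states
  u0 = b.d.(0 + 0 + c.0) ⊢ =b=> u1
  u1 = d.(0 + 0 + c.0) ⊢ =d=> u2
  u2 = 0 + 0 + c.0 ⊢ =c=> u3
  u3 = 0 ⊢ stopped
LTS(Q): 4 reachable states
  v0 = b.d.(0 + 0 + (0 + c.0)) ⊢ =b=> v1
  v1 = d.(0 + 0 + (0 + c.0)) ⊢ =d=> v2
  v2 = 0 + 0 + (0 + c.0) ⊢ =c=> v3
  v3 = 0 ⊢ stopped
Coarsest stable partition (strong bisimilarity classes):
  B0 = {u0, v0}
  B1 = {u1, v1}
  B2 = {u2, v2}
  B3 = {u3, v3}
u0 ∈ B0, v0 ∈ B0 → same block

bisimilar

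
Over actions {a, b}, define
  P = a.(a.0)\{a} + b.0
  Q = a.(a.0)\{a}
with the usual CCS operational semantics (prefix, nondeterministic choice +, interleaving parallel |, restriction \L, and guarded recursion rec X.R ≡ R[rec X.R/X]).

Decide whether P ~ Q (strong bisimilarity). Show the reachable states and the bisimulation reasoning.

P's transition system — 3 states:
  u0 = a.(a.0)\{a} + b.0 ⊢ --a--▸ u1, --b--▸ u2
  u1 = (a.0)\{a} ⊢ stopped
  u2 = 0 ⊢ stopped
Q's transition system — 2 states:
  v0 = a.(a.0)\{a} ⊢ --a--▸ v1
  v1 = (a.0)\{a} ⊢ stopped
Bisimilarity quotient blocks:
  B0 = {u0}
  B1 = {u1, u2, v1}
  B2 = {v0}
u0 ∈ B0, v0 ∈ B2 → different blocks

not bisimilar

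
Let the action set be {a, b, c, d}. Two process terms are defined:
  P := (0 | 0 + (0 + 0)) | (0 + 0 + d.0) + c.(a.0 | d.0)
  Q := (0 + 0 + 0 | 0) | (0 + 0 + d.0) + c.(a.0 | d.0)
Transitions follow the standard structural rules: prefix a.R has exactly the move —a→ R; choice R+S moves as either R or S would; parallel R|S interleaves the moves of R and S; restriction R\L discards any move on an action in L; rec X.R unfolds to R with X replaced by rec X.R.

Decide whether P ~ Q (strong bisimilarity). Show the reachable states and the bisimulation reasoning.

P's transition system — 6 states:
  u0 = (0 | 0 + (0 + 0)) | (0 + 0 + d.0) + c.(a.0 | d.0) ⊢ --c--▸ u1, --d--▸ u2
  u1 = a.0 | d.0 ⊢ --a--▸ u3, --d--▸ u4
  u2 = (0 | 0 + (0 + 0)) | 0 ⊢ ·
  u3 = 0 | d.0 ⊢ --d--▸ u5
  u4 = a.0 | 0 ⊢ --a--▸ u5
  u5 = 0 | 0 ⊢ ·
Q's transition system — 6 states:
  v0 = (0 + 0 + 0 | 0) | (0 + 0 + d.0) + c.(a.0 | d.0) ⊢ --c--▸ v1, --d--▸ v2
  v1 = a.0 | d.0 ⊢ --a--▸ v3, --d--▸ v4
  v2 = (0 + 0 + 0 | 0) | 0 ⊢ ·
  v3 = 0 | d.0 ⊢ --d--▸ v5
  v4 = a.0 | 0 ⊢ --a--▸ v5
  v5 = 0 | 0 ⊢ ·
Partition-refinement fixed point:
  B0 = {u0, v0}
  B1 = {u2, u5, v2, v5}
  B2 = {u1, v1}
  B3 = {u3, v3}
  B4 = {u4, v4}
u0 ∈ B0, v0 ∈ B0 → same block

YES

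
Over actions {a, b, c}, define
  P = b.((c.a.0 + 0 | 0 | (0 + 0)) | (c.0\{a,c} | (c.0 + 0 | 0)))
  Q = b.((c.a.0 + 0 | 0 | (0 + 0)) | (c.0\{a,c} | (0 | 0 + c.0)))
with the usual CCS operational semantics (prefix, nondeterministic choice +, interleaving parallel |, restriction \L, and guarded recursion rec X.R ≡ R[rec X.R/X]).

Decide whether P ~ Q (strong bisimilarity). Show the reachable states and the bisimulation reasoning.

bisimilar

LTS(P): 13 reachable states
  m0 = b.((c.a.0 + 0 | 0 | (0 + 0)) | (c.0\{a,c} | (c.0 + 0 | 0))) :: ··b··> m1
  m1 = (c.a.0 + 0 | 0 | (0 + 0)) | (c.0\{a,c} | (c.0 + 0 | 0)) :: ··c··> m2, ··c··> m3, ··c··> m4
  m2 = (c.a.0 + 0 | 0 | (0 + 0)) | (0\{a,c} | (c.0 + 0 | 0)) :: ··c··> m5, ··c··> m6
  m3 = (c.a.0 + 0 | 0 | (0 + 0)) | (c.0\{a,c} | 0) :: ··c··> m5, ··c··> m7
  m4 = a.0 | (c.0\{a,c} | (c.0 + 0 | 0)) :: ··a··> m8, ··c··> m6, ··c··> m7
  m5 = (c.a.0 + 0 | 0 | (0 + 0)) | (0\{a,c} | 0) :: ··c··> m9
  m6 = a.0 | (0\{a,c} | (c.0 + 0 | 0)) :: ··a··> m10, ··c··> m9
  m7 = a.0 | (c.0\{a,c} | 0) :: ··a··> m11, ··c··> m9
  m8 = 0 | (c.0\{a,c} | (c.0 + 0 | 0)) :: ··c··> m10, ··c··> m11
  m9 = a.0 | (0\{a,c} | 0) :: ··a··> m12
  m10 = 0 | (0\{a,c} | (c.0 + 0 | 0)) :: ··c··> m12
  m11 = 0 | (c.0\{a,c} | 0) :: ··c··> m12
  m12 = 0 | (0\{a,c} | 0) :: ∅
LTS(Q): 13 reachable states
  n0 = b.((c.a.0 + 0 | 0 | (0 + 0)) | (c.0\{a,c} | (0 | 0 + c.0))) :: ··b··> n1
  n1 = (c.a.0 + 0 | 0 | (0 + 0)) | (c.0\{a,c} | (0 | 0 + c.0)) :: ··c··> n2, ··c··> n3, ··c··> n4
  n2 = (c.a.0 + 0 | 0 | (0 + 0)) | (0\{a,c} | (0 | 0 + c.0)) :: ··c··> n5, ··c··> n6
  n3 = (c.a.0 + 0 | 0 | (0 + 0)) | (c.0\{a,c} | 0) :: ··c··> n5, ··c··> n7
  n4 = a.0 | (c.0\{a,c} | (0 | 0 + c.0)) :: ··a··> n8, ··c··> n6, ··c··> n7
  n5 = (c.a.0 + 0 | 0 | (0 + 0)) | (0\{a,c} | 0) :: ··c··> n9
  n6 = a.0 | (0\{a,c} | (0 | 0 + c.0)) :: ··a··> n10, ··c··> n9
  n7 = a.0 | (c.0\{a,c} | 0) :: ··a··> n11, ··c··> n9
  n8 = 0 | (c.0\{a,c} | (0 | 0 + c.0)) :: ··c··> n10, ··c··> n11
  n9 = a.0 | (0\{a,c} | 0) :: ··a··> n12
  n10 = 0 | (0\{a,c} | (0 | 0 + c.0)) :: ··c··> n12
  n11 = 0 | (c.0\{a,c} | 0) :: ··c··> n12
  n12 = 0 | (0\{a,c} | 0) :: ∅
Partition-refinement fixed point:
  B0 = {m0, n0}
  B1 = {m1, n1}
  B2 = {m2, m3, n2, n3}
  B3 = {m5, n5}
  B4 = {m9, n9}
  B5 = {m12, n12}
  B6 = {m6, m7, n6, n7}
  B7 = {m10, m11, n10, n11}
  B8 = {m4, n4}
  B9 = {m8, n8}
m0 ∈ B0, n0 ∈ B0 → same block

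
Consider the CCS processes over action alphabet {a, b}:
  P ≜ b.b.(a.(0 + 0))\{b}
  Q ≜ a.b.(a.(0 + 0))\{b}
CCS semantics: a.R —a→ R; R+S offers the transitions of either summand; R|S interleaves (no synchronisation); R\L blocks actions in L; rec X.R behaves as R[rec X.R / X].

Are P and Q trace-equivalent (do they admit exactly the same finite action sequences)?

traces(P) ≠ traces(Q) — witness ⟨b⟩

Reachable graph of P (4 states):
  u0 = b.b.(a.(0 + 0))\{b} → ··b··> u1
  u1 = b.(a.(0 + 0))\{b} → ··b··> u2
  u2 = (a.(0 + 0))\{b} → ··a··> u3
  u3 = (0 + 0)\{b} → stopped
Reachable graph of Q (4 states):
  v0 = a.b.(a.(0 + 0))\{b} → ··a··> v1
  v1 = b.(a.(0 + 0))\{b} → ··b··> v2
  v2 = (a.(0 + 0))\{b} → ··a··> v3
  v3 = (0 + 0)\{b} → stopped
Trace ⟨b⟩ through P, begin at {u0}:
  [1] b ⇒ {u1}
  ✓ P
Trace ⟨b⟩ through Q, begin at {v0}:
  [1] b ⇒ ∅ (Q stuck)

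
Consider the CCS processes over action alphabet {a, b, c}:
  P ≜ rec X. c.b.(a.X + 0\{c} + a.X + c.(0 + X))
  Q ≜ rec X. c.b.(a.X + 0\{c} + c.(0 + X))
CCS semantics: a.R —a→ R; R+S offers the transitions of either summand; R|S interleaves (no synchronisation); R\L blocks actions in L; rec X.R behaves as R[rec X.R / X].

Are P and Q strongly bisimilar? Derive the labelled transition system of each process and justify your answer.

Reachable graph of P (4 states):
  m0 = rec X. c.b.(a.X + 0\{c} + a.X + c.(0 + X)) has moves -c-> m1
  m1 = b.(a.(rec X. c.b.(a.X + 0\{c} + a.X + c.(0 + X))) + 0\{c} + a.(rec X. c.b.(a.X + 0\{c} + a.X + c.(0 + X))) + c.(0 + (rec X. c.b.(a.X + 0\{c} + a.X + c.(0 + X))))) has moves -b-> m2
  m2 = a.(rec X. c.b.(a.X + 0\{c} + a.X + c.(0 + X))) + 0\{c} + a.(rec X. c.b.(a.X + 0\{c} + a.X + c.(0 + X))) + c.(0 + (rec X. c.b.(a.X + 0\{c} + a.X + c.(0 + X)))) has moves -a-> m0, -c-> m3
  m3 = 0 + (rec X. c.b.(a.X + 0\{c} + a.X + c.(0 + X))) has moves -c-> m1
Reachable graph of Q (4 states):
  n0 = rec X. c.b.(a.X + 0\{c} + c.(0 + X)) has moves -c-> n1
  n1 = b.(a.(rec X. c.b.(a.X + 0\{c} + c.(0 + X))) + 0\{c} + c.(0 + (rec X. c.b.(a.X + 0\{c} + c.(0 + X))))) has moves -b-> n2
  n2 = a.(rec X. c.b.(a.X + 0\{c} + c.(0 + X))) + 0\{c} + c.(0 + (rec X. c.b.(a.X + 0\{c} + c.(0 + X)))) has moves -a-> n0, -c-> n3
  n3 = 0 + (rec X. c.b.(a.X + 0\{c} + c.(0 + X))) has moves -c-> n1
Partition-refinement fixed point:
  B0 = {m0, m3, n0, n3}
  B1 = {m1, n1}
  B2 = {m2, n2}
m0 ∈ B0, n0 ∈ B0 → same block

YES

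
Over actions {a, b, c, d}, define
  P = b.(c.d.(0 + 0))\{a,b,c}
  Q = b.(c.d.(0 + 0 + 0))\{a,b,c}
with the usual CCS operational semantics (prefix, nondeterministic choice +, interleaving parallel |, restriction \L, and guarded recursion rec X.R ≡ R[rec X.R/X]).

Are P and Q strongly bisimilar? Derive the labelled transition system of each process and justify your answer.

YES

LTS(P): 2 reachable states
  m0 = b.(c.d.(0 + 0))\{a,b,c} ⊢ --b--▸ m1
  m1 = (c.d.(0 + 0))\{a,b,c} ⊢ stopped
LTS(Q): 2 reachable states
  n0 = b.(c.d.(0 + 0 + 0))\{a,b,c} ⊢ --b--▸ n1
  n1 = (c.d.(0 + 0 + 0))\{a,b,c} ⊢ stopped
Bisimilarity quotient blocks:
  B0 = {m0, n0}
  B1 = {m1, n1}
m0 ∈ B0, n0 ∈ B0 → same block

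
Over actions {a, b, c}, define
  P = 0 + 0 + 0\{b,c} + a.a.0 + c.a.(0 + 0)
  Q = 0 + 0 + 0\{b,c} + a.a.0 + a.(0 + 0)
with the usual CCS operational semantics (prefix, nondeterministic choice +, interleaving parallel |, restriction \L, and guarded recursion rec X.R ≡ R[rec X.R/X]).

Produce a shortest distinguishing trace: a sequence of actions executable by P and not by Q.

c

Reachable graph of P (5 states):
  p0 = 0 + 0 + 0\{b,c} + a.a.0 + c.a.(0 + 0) ⊢ =a=> p1, =c=> p2
  p1 = a.0 ⊢ =a=> p3
  p2 = a.(0 + 0) ⊢ =a=> p4
  p3 = 0 ⊢ (no moves)
  p4 = 0 + 0 ⊢ (no moves)
Reachable graph of Q (4 states):
  q0 = 0 + 0 + 0\{b,c} + a.a.0 + a.(0 + 0) ⊢ =a=> q1, =a=> q2
  q1 = 0 + 0 ⊢ (no moves)
  q2 = a.0 ⊢ =a=> q3
  q3 = 0 ⊢ (no moves)
Executing c from P (initial set {p0}):
  step 1 (c): {p2}
  — P admits the full trace.
Executing c from Q (initial set {q0}):
  step 1 (c): ∅  — Q cannot continue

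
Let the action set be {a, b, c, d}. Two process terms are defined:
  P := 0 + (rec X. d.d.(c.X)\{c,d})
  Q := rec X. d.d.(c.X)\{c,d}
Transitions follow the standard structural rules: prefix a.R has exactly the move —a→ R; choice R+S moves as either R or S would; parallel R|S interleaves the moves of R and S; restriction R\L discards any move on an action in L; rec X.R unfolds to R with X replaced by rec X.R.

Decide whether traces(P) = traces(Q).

P's transition system — 3 states:
  p0 = 0 + (rec X. d.d.(c.X)\{c,d}) ⊢ ··d··> p1
  p1 = d.(c.(rec X. d.d.(c.X)\{c,d}))\{c,d} ⊢ ··d··> p2
  p2 = (c.(rec X. d.d.(c.X)\{c,d}))\{c,d} ⊢ ·
Q's transition system — 3 states:
  q0 = rec X. d.d.(c.X)\{c,d} ⊢ ··d··> q1
  q1 = d.(c.(rec X. d.d.(c.X)\{c,d}))\{c,d} ⊢ ··d··> q2
  q2 = (c.(rec X. d.d.(c.X)\{c,d}))\{c,d} ⊢ ·
Coarsest stable partition (strong bisimilarity classes):
  B0 = {p0, q0}
  B1 = {p1, q1}
  B2 = {p2, q2}
p0 ∈ B0, q0 ∈ B0 → same block
Bisimilar ⇒ trace-equivalent.

traces(P) = traces(Q)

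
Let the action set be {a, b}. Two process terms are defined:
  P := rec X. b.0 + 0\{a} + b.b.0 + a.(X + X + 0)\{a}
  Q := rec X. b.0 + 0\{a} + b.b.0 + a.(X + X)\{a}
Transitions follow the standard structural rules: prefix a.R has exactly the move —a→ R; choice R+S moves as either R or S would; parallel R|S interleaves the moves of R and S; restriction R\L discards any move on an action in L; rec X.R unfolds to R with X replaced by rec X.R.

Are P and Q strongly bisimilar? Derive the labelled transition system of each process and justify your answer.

YES

Reachable graph of P (6 states):
  p0 = rec X. b.0 + 0\{a} + b.b.0 + a.(X + X + 0)\{a} → =a=> p1, =b=> p2, =b=> p3
  p1 = ((rec X. b.0 + 0\{a} + b.b.0 + a.(X + X + 0)\{a}) + (rec X. b.0 + 0\{a} + b.b.0 + a.(X + X + 0)\{a}) + 0)\{a} → =b=> p4, =b=> p5
  p2 = 0 → stopped
  p3 = b.0 → =b=> p2
  p4 = (b.0)\{a} → =b=> p5
  p5 = 0\{a} → stopped
Reachable graph of Q (6 states):
  q0 = rec X. b.0 + 0\{a} + b.b.0 + a.(X + X)\{a} → =a=> q1, =b=> q2, =b=> q3
  q1 = ((rec X. b.0 + 0\{a} + b.b.0 + a.(X + X)\{a}) + (rec X. b.0 + 0\{a} + b.b.0 + a.(X + X)\{a}))\{a} → =b=> q4, =b=> q5
  q2 = 0 → stopped
  q3 = b.0 → =b=> q2
  q4 = (b.0)\{a} → =b=> q5
  q5 = 0\{a} → stopped
Bisimilarity quotient blocks:
  B0 = {p0, q0}
  B1 = {p1, q1}
  B2 = {p2, p5, q2, q5}
  B3 = {p3, p4, q3, q4}
p0 ∈ B0, q0 ∈ B0 → same block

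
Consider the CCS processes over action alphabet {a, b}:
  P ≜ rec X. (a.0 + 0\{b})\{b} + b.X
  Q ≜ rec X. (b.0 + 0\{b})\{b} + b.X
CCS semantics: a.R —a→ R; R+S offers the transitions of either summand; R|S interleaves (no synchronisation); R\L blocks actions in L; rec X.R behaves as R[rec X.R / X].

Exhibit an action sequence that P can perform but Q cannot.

LTS(P): 2 reachable states
  p0 = rec X. (a.0 + 0\{b})\{b} + b.X ⊢ -a-> p1, -b-> p0
  p1 = 0\{b} ⊢ ·
LTS(Q): 1 reachable states
  q0 = rec X. (b.0 + 0\{b})\{b} + b.X ⊢ -b-> q0
Run σ = ⟨a⟩ on P: start {p0}
  [1] a ⇒ {p1}
  ✓ P
Run σ = ⟨a⟩ on Q: start {q0}
  [1] a ⇒ ∅  — Q cannot continue

a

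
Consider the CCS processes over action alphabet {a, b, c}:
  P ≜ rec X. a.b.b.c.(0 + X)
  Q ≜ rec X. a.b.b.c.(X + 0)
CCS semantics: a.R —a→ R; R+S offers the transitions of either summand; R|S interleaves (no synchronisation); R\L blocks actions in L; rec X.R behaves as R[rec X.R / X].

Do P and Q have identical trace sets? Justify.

P's transition system — 5 states:
  u0 = rec X. a.b.b.c.(0 + X) has moves -a-> u1
  u1 = b.b.c.(0 + (rec X. a.b.b.c.(0 + X))) has moves -b-> u2
  u2 = b.c.(0 + (rec X. a.b.b.c.(0 + X))) has moves -b-> u3
  u3 = c.(0 + (rec X. a.b.b.c.(0 + X))) has moves -c-> u4
  u4 = 0 + (rec X. a.b.b.c.(0 + X)) has moves -a-> u1
Q's transition system — 5 states:
  v0 = rec X. a.b.b.c.(X + 0) has moves -a-> v1
  v1 = b.b.c.((rec X. a.b.b.c.(X + 0)) + 0) has moves -b-> v2
  v2 = b.c.((rec X. a.b.b.c.(X + 0)) + 0) has moves -b-> v3
  v3 = c.((rec X. a.b.b.c.(X + 0)) + 0) has moves -c-> v4
  v4 = (rec X. a.b.b.c.(X + 0)) + 0 has moves -a-> v1
Bisimilarity quotient blocks:
  B0 = {u0, u4, v0, v4}
  B1 = {u1, v1}
  B2 = {u2, v2}
  B3 = {u3, v3}
u0 ∈ B0, v0 ∈ B0 → same block
Bisimilar ⇒ trace-equivalent.

trace-equivalent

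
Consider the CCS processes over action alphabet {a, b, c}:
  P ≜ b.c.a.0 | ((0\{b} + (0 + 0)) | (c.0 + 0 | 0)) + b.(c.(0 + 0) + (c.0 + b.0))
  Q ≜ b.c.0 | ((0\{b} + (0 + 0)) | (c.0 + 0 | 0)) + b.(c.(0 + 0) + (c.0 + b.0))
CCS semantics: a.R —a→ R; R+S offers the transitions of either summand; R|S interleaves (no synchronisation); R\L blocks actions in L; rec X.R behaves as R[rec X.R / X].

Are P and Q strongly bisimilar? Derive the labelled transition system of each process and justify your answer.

P ≁ Q

LTS(P): 11 reachable states
  s0 = b.c.a.0 | ((0\{b} + (0 + 0)) | (c.0 + 0 | 0)) + b.(c.(0 + 0) + (c.0 + b.0)) | --b--▸ s1, --b--▸ s2, --c--▸ s3
  s1 = c.(0 + 0) + (c.0 + b.0) | --b--▸ s4, --c--▸ s4, --c--▸ s5
  s2 = c.a.0 | ((0\{b} + (0 + 0)) | (c.0 + 0 | 0)) | --c--▸ s6, --c--▸ s7
  s3 = b.c.a.0 | ((0\{b} + (0 + 0)) | 0) | --b--▸ s7
  s4 = 0 | ∅
  s5 = 0 + 0 | ∅
  s6 = a.0 | ((0\{b} + (0 + 0)) | (c.0 + 0 | 0)) | --a--▸ s8, --c--▸ s9
  s7 = c.a.0 | ((0\{b} + (0 + 0)) | 0) | --c--▸ s9
  s8 = 0 | ((0\{b} + (0 + 0)) | (c.0 + 0 | 0)) | --c--▸ s10
  s9 = a.0 | ((0\{b} + (0 + 0)) | 0) | --a--▸ s10
  s10 = 0 | ((0\{b} + (0 + 0)) | 0) | ∅
LTS(Q): 9 reachable states
  t0 = b.c.0 | ((0\{b} + (0 + 0)) | (c.0 + 0 | 0)) + b.(c.(0 + 0) + (c.0 + b.0)) | --b--▸ t1, --b--▸ t2, --c--▸ t3
  t1 = c.(0 + 0) + (c.0 + b.0) | --b--▸ t4, --c--▸ t4, --c--▸ t5
  t2 = c.0 | ((0\{b} + (0 + 0)) | (c.0 + 0 | 0)) | --c--▸ t6, --c--▸ t7
  t3 = b.c.0 | ((0\{b} + (0 + 0)) | 0) | --b--▸ t7
  t4 = 0 | ∅
  t5 = 0 + 0 | ∅
  t6 = 0 | ((0\{b} + (0 + 0)) | (c.0 + 0 | 0)) | --c--▸ t8
  t7 = c.0 | ((0\{b} + (0 + 0)) | 0) | --c--▸ t8
  t8 = 0 | ((0\{b} + (0 + 0)) | 0) | ∅
Partition-refinement fixed point:
  B0 = {s0}
  B1 = {s1, t1}
  B2 = {s10, s4, s5, t4, t5, t8}
  B3 = {s3}
  B4 = {s7}
  B5 = {s9}
  B6 = {s2}
  B7 = {s6}
  B8 = {s8, t6, t7}
  B9 = {t0}
  B10 = {t3}
  B11 = {t2}
s0 ∈ B0, t0 ∈ B9 → different blocks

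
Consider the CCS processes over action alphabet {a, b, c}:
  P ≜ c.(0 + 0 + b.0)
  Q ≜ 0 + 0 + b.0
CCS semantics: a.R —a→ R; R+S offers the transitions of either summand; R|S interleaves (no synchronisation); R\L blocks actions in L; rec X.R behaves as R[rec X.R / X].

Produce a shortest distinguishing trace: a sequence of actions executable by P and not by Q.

c

P's transition system — 3 states:
  m0 = c.(0 + 0 + b.0) | ··c··> m1
  m1 = 0 + 0 + b.0 | ··b··> m2
  m2 = 0 | ·
Q's transition system — 2 states:
  n0 = 0 + 0 + b.0 | ··b··> n1
  n1 = 0 | ·
Executing c from P (initial set {m0}):
  after c @ step 1: {m1}
  P completes σ.
Executing c from Q (initial set {n0}):
  after c @ step 1: no successor for Q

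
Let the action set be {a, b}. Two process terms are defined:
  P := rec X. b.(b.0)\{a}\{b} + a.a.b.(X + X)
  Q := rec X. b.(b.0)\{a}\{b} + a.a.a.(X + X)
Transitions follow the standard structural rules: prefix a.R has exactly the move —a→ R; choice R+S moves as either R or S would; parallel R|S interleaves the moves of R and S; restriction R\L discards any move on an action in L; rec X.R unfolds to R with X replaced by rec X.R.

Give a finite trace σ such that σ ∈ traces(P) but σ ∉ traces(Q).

Reachable graph of P (5 states):
  s0 = rec X. b.(b.0)\{a}\{b} + a.a.b.(X + X) → =a=> s1, =b=> s2
  s1 = a.b.((rec X. b.(b.0)\{a}\{b} + a.a.b.(X + X)) + (rec X. b.(b.0)\{a}\{b} + a.a.b.(X + X))) → =a=> s3
  s2 = (b.0)\{a}\{b} → ·
  s3 = b.((rec X. b.(b.0)\{a}\{b} + a.a.b.(X + X)) + (rec X. b.(b.0)\{a}\{b} + a.a.b.(X + X))) → =b=> s4
  s4 = (rec X. b.(b.0)\{a}\{b} + a.a.b.(X + X)) + (rec X. b.(b.0)\{a}\{b} + a.a.b.(X + X)) → =a=> s1, =b=> s2
Reachable graph of Q (5 states):
  t0 = rec X. b.(b.0)\{a}\{b} + a.a.a.(X + X) → =a=> t1, =b=> t2
  t1 = a.a.((rec X. b.(b.0)\{a}\{b} + a.a.a.(X + X)) + (rec X. b.(b.0)\{a}\{b} + a.a.a.(X + X))) → =a=> t3
  t2 = (b.0)\{a}\{b} → ·
  t3 = a.((rec X. b.(b.0)\{a}\{b} + a.a.a.(X + X)) + (rec X. b.(b.0)\{a}\{b} + a.a.a.(X + X))) → =a=> t4
  t4 = (rec X. b.(b.0)\{a}\{b} + a.a.a.(X + X)) + (rec X. b.(b.0)\{a}\{b} + a.a.a.(X + X)) → =a=> t1, =b=> t2
Run σ = ⟨aab⟩ on P: start {s0}
  [1] a ⇒ {s1}
  [2] a ⇒ {s3}
  [3] b ⇒ {s4}
  ✓ P
Run σ = ⟨aab⟩ on Q: start {t0}
  [1] a ⇒ {t1}
  [2] a ⇒ {t3}
  [3] b ⇒ ∅  — Q cannot continue

aab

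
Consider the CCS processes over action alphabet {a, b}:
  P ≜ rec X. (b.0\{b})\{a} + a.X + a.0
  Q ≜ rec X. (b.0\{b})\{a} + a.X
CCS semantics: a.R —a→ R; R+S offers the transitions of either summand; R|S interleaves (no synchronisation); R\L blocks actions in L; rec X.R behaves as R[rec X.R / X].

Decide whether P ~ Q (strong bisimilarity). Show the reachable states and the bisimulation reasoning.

NO

Reachable graph of P (3 states):
  s0 = rec X. (b.0\{b})\{a} + a.X + a.0 | —a→ s0, —a→ s1, —b→ s2
  s1 = 0 | ·
  s2 = 0\{b}\{a} | ·
Reachable graph of Q (2 states):
  t0 = rec X. (b.0\{b})\{a} + a.X | —a→ t0, —b→ t1
  t1 = 0\{b}\{a} | ·
Coarsest stable partition (strong bisimilarity classes):
  B0 = {s0}
  B1 = {s1, s2, t1}
  B2 = {t0}
s0 ∈ B0, t0 ∈ B2 → different blocks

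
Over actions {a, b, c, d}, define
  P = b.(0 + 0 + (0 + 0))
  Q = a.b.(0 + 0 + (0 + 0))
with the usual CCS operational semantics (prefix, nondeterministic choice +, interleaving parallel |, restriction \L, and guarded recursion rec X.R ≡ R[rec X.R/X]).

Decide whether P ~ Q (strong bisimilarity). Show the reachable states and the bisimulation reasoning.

Reachable graph of P (2 states):
  m0 = b.(0 + 0 + (0 + 0)) | --b--▸ m1
  m1 = 0 + 0 + (0 + 0) | deadlocked
Reachable graph of Q (3 states):
  n0 = a.b.(0 + 0 + (0 + 0)) | --a--▸ n1
  n1 = b.(0 + 0 + (0 + 0)) | --b--▸ n2
  n2 = 0 + 0 + (0 + 0) | deadlocked
Bisimilarity quotient blocks:
  B0 = {m0, n1}
  B1 = {m1, n2}
  B2 = {n0}
m0 ∈ B0, n0 ∈ B2 → different blocks

not bisimilar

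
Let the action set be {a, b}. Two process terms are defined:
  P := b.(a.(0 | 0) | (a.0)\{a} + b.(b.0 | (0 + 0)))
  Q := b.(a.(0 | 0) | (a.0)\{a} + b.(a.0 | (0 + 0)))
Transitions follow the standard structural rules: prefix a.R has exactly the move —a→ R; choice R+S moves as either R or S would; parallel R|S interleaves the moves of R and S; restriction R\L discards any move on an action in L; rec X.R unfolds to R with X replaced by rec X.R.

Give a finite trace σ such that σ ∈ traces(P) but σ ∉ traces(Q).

Reachable graph of P (5 states):
  u0 = b.(a.(0 | 0) | (a.0)\{a} + b.(b.0 | (0 + 0))) :: -b-> u1
  u1 = a.(0 | 0) | (a.0)\{a} + b.(b.0 | (0 + 0)) :: -a-> u2, -b-> u3
  u2 = 0 | 0 | (a.0)\{a} :: ∅
  u3 = b.0 | (0 + 0) :: -b-> u4
  u4 = 0 | (0 + 0) :: ∅
Reachable graph of Q (5 states):
  v0 = b.(a.(0 | 0) | (a.0)\{a} + b.(a.0 | (0 + 0))) :: -b-> v1
  v1 = a.(0 | 0) | (a.0)\{a} + b.(a.0 | (0 + 0)) :: -a-> v2, -b-> v3
  v2 = 0 | 0 | (a.0)\{a} :: ∅
  v3 = a.0 | (0 + 0) :: -a-> v4
  v4 = 0 | (0 + 0) :: ∅
Executing bbb from P (initial set {u0}):
  [1] b ⇒ {u1}
  [2] b ⇒ {u3}
  [3] b ⇒ {u4}
  P completes σ.
Executing bbb from Q (initial set {v0}):
  [1] b ⇒ {v1}
  [2] b ⇒ {v3}
  [3] b ⇒ ∅ (Q stuck)

bbb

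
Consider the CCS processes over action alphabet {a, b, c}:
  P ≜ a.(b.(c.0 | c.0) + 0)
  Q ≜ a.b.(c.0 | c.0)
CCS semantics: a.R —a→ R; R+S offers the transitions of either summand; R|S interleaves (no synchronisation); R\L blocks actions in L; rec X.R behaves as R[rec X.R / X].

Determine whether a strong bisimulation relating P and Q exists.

P's transition system — 6 states:
  u0 = a.(b.(c.0 | c.0) + 0) → -a-> u1
  u1 = b.(c.0 | c.0) + 0 → -b-> u2
  u2 = c.0 | c.0 → -c-> u3, -c-> u4
  u3 = 0 | c.0 → -c-> u5
  u4 = c.0 | 0 → -c-> u5
  u5 = 0 | 0 → (no moves)
Q's transition system — 6 states:
  v0 = a.b.(c.0 | c.0) → -a-> v1
  v1 = b.(c.0 | c.0) → -b-> v2
  v2 = c.0 | c.0 → -c-> v3, -c-> v4
  v3 = 0 | c.0 → -c-> v5
  v4 = c.0 | 0 → -c-> v5
  v5 = 0 | 0 → (no moves)
Coarsest stable partition (strong bisimilarity classes):
  B0 = {u0, v0}
  B1 = {u1, v1}
  B2 = {u2, v2}
  B3 = {u3, u4, v3, v4}
  B4 = {u5, v5}
u0 ∈ B0, v0 ∈ B0 → same block

bisimilar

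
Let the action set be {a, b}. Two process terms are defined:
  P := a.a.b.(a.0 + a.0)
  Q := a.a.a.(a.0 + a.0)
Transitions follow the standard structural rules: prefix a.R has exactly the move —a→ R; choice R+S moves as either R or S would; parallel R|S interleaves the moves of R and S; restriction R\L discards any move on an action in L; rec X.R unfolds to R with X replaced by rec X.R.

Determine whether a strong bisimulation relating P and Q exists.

NO

P's transition system — 5 states:
  p0 = a.a.b.(a.0 + a.0) has moves ··a··> p1
  p1 = a.b.(a.0 + a.0) has moves ··a··> p2
  p2 = b.(a.0 + a.0) has moves ··b··> p3
  p3 = a.0 + a.0 has moves ··a··> p4
  p4 = 0 has moves deadlocked
Q's transition system — 5 states:
  q0 = a.a.a.(a.0 + a.0) has moves ··a··> q1
  q1 = a.a.(a.0 + a.0) has moves ··a··> q2
  q2 = a.(a.0 + a.0) has moves ··a··> q3
  q3 = a.0 + a.0 has moves ··a··> q4
  q4 = 0 has moves deadlocked
Coarsest stable partition (strong bisimilarity classes):
  B0 = {p0}
  B1 = {p1}
  B2 = {p2}
  B3 = {p3, q3}
  B4 = {p4, q4}
  B5 = {q0}
  B6 = {q1}
  B7 = {q2}
p0 ∈ B0, q0 ∈ B5 → different blocks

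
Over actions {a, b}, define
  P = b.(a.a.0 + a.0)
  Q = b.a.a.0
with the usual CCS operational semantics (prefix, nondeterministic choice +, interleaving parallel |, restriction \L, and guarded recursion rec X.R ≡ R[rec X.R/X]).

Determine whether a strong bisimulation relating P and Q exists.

not bisimilar

LTS(P): 4 reachable states
  u0 = b.(a.a.0 + a.0) ⊢ ··b··> u1
  u1 = a.a.0 + a.0 ⊢ ··a··> u2, ··a··> u3
  u2 = 0 ⊢ ·
  u3 = a.0 ⊢ ··a··> u2
LTS(Q): 4 reachable states
  v0 = b.a.a.0 ⊢ ··b··> v1
  v1 = a.a.0 ⊢ ··a··> v2
  v2 = a.0 ⊢ ··a··> v3
  v3 = 0 ⊢ ·
Bisimilarity quotient blocks:
  B0 = {u0}
  B1 = {u1}
  B2 = {u2, v3}
  B3 = {u3, v2}
  B4 = {v0}
  B5 = {v1}
u0 ∈ B0, v0 ∈ B4 → different blocks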